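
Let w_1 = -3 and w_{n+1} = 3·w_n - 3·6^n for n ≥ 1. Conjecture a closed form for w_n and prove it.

w_n = 3^n - 6^n

Computing the first terms: w_1 = -3, w_2 = -27, w_3 = -189. This suggests w_n = 3^n - 6^n.
When n = 1: the formula gives -3 = -3 = w_1.
For the inductive step, assume it holds for an arbitrary r ≥ 1, so w_r = 3^r - 6^r.
Then w_{r+1} = 3·w_r - 3·6^r = 3·(3^r - 6^r) - 3·6^r = 3^(r + 1) - 6^(r + 1),
which is the claimed formula at n = r+1.
Hence, by induction on n, the claim holds for every n ≥ 1.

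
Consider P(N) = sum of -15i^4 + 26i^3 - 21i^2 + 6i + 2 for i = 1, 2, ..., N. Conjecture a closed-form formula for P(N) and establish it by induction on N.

P(N) = -N(3N^4 + N^3 - N^2 + N - 2)

We claim P(N) = -N(3N^4 + N^3 - N^2 + N - 2) for all N ≥ 1.
Base case (N = 1): P(1) = -2, and the closed form gives -2. They agree.
Inductive step: suppose the statement holds for some i ≥ 1, so P(i) = i(-3i^4 - i^3 + i^2 - i + 2).
Then P(i+1) = P(i) + (-15i^4 - 34i^3 - 33i^2 - 18i - 2) = (i(-3i^4 - i^3 + i^2 - i + 2)) + (-15i^4 - 34i^3 - 33i^2 - 18i - 2).
Simplifying, P(i+1) = -(i + 1)(3i^4 + 13i^3 + 20i^2 + 14i + 2) = -(i+1)(3(i+1)^4 + (i+1)^3 - (i+1)^2 + (i+1) - 2),
which is the closed form with N = i+1.
By the principle of mathematical induction, the result holds for all N ≥ 1.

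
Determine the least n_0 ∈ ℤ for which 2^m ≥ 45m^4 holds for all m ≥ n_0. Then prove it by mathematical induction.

At m = 23: 8388608 < 12592845, so the inequality fails and n_0 ≥ 24. We prove 2^m ≥ 45m^4 for all m ≥ 24.
Base case (m = 24): 2^m = 16777216 and 45m^4 = 14929920, so 16777216 ≥ 14929920.
Suppose the result is true for m = r, so 2^r ≥ 45r^4.
Then 2^(r + 1) = 2·(2^r) ≥ 2·(45r^4).
Also, for r ≥ 24 we have 2·(45r^4) ≥ 45(r+1)^4, since 2 ≥ (1 + 1/r)^4 for all r ≥ 24.
Combining, 2^(r + 1) ≥ 45(r+1)^4.
Hence, by induction on m, the claim holds for every m ≥ 24.
Hence the smallest such n_0 is 24.

n_0 = 24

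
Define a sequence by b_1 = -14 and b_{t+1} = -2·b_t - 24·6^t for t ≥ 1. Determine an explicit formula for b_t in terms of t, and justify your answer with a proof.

Computing the first terms: b_1 = -14, b_2 = -116, b_3 = -632. This suggests b_t = (-2)^(t + 1) - 3·6^t.
When t = 1: the formula gives -14 = -14 = b_1.
Inductive step: assume the claim holds for t = p, so b_p = (-2)^(p + 1) - 3·6^p.
Then b_{p+1} = -2·b_p - 24·6^p = -2·((-2)^(p + 1) - 3·6^p) - 24·6^p = (-2)^(p + 2) - 3·6^(p + 1) = (-2)^((p+1) + 1) - 3·6^(p+1),
which is the claimed formula at t = p+1.
By induction, the statement is established for all t ≥ 1.

b_t = (-2)^(t + 1) - 3·6^t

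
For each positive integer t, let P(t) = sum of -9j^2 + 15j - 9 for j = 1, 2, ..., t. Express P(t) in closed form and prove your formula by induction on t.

We claim P(t) = -3t(t^2 - t + 1) for all t ≥ 1.
Base step (t = 1): P(1) = -3, and the closed form gives -3. They agree.
Inductive step: suppose the statement holds for some j ≥ 1, so P(j) = 3j(-j^2 + j - 1).
Then P(j+1) = P(j) + (-9j^2 - 3j - 3) = (3j(-j^2 + j - 1)) + (-9j^2 - 3j - 3).
Simplifying, P(j+1) = -3(j + 1)(j^2 + j + 1) = -3(j+1)((j+1)^2 - (j+1) + 1),
which is the closed form with t = j+1.
This completes the induction.

P(t) = -3t(t^2 - t + 1)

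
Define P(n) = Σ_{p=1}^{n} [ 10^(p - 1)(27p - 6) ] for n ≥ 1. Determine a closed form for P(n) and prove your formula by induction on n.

P(n) = 10^n(3n - 1) + 1

We claim P(n) = 10^n(3n - 1) + 1 for all n ≥ 1.
When n = 1: P(1) = 21, and the closed form gives 21. They agree.
Inductive step: assume the claim holds for n = p, so P(p) = 10^p(3p - 1) + 1.
Then P(p+1) = P(p) + (10^p(27p + 21)) = (10^p(3p - 1) + 1) + (10^p(27p + 21)).
Simplifying, P(p+1) = 30·10^p·p + 20·10^p + 1 = 10^(p+1)(3(p+1) - 1) + 1,
which is the closed form with n = p+1.
By the principle of mathematical induction, the result holds for all n ≥ 1.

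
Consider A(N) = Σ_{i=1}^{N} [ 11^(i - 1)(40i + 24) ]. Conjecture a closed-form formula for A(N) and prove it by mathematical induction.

A(N) = 2·11^N(2N + 1) - 2

We claim A(N) = 2·11^N(2N + 1) - 2 for all N ≥ 1.
Base case (N = 1): A(1) = 64, and the closed form gives 64. They agree.
Suppose the result is true for N = i, so A(i) = 2·11^i(2i + 1) - 2.
Then A(i+1) = A(i) + (11^i(40i + 64)) = (2·11^i(2i + 1) - 2) + (11^i(40i + 64)).
Simplifying, A(i+1) = 44·11^i·i + 66·11^i - 2 = 2·11^(i+1)(2(i+1) + 1) - 2,
which is the closed form with N = i+1.
This completes the induction.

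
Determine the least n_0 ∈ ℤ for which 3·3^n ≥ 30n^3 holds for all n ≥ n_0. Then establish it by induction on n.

n_0 = 8

At n = 7: 6561 < 10290, so the inequality fails and n_0 ≥ 8. We prove 3·3^n ≥ 30n^3 for all n ≥ 8.
Base step (n = 8): 3·3^n = 19683 and 30n^3 = 15360, so 19683 ≥ 15360.
Inductive step: suppose the statement holds for some i ≥ 8, so 3·3^i ≥ 30i^3.
Then 3·3^(i + 1) = 3·(3·3^i) ≥ 3·(30i^3).
Also, for i ≥ 8 we have 3·(30i^3) ≥ 30(i+1)^3, since 3 ≥ (1 + 1/i)^3 for all i ≥ 8.
Combining, 3·3^(i + 1) ≥ 30(i+1)^3.
Hence, by induction on n, the claim holds for every n ≥ 8.
Hence the smallest such n_0 is 8.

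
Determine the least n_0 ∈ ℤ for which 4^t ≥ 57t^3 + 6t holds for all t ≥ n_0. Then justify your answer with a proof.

n_0 = 8

At t = 7: 16384 < 19593, so the inequality fails and n_0 ≥ 8. We prove 4^t ≥ 57t^3 + 6t for all t ≥ 8.
When t = 8: 4^t = 65536 and 57t^3 + 6t = 29232, so 65536 ≥ 29232.
For the inductive step, assume it holds for an arbitrary p ≥ 8, so 4^p ≥ 57p^3 + 6p.
Then 4^(p + 1) = 4·(4^p) ≥ 4·(57p^3 + 6p).
Also, for p ≥ 8 we have 4·(57p^3 + 6p) ≥ 57(p+1)^3 + 6(p+1), since 4·(57p^3 + 6p) − (57(p+1)^3 + 6(p+1)) = 171p^3 - 171p^2 - 153p - 63, which is nonnegative for all p ≥ 8.
Combining, 4^(p + 1) ≥ 57(p+1)^3 + 6(p+1).
By the principle of mathematical induction, the result holds for all t ≥ 8.
Hence the smallest such n_0 is 8.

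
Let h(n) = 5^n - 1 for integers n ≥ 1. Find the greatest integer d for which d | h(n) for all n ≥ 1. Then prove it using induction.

d = 4

Computing the first values: h(1) = 4 and h(2) = 24; gcd(4, 24) = 4, so d ≤ 4.
We prove 4 | 5^n - 1 for all n ≥ 1 by induction on n.
When n = 1: h(1) = 4 = 4·(1), so 4 | h(1).
For the inductive step, assume it holds for an arbitrary j ≥ 1, i.e. 4 | h(j). Then
5^{j+1} − 1^{j+1} = 5·5^j − 1·1^j = 5·(5^j − 1^j) + (4)·1^j. The first term is divisible by 4 by the inductive hypothesis, and the second term (4)·1^j is divisible by 4 since 4 | 4. Hence 4 | h(j+1).
By induction, the statement is established for all n ≥ 1.
Therefore the largest such d is 4.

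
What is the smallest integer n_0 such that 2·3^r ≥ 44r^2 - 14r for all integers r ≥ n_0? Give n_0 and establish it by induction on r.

n_0 = 7

At r = 6: 1458 < 1500, so the inequality fails and n_0 ≥ 7. We prove 2·3^r ≥ 44r^2 - 14r for all r ≥ 7.
Base step (r = 7): 2·3^r = 4374 and 44r^2 - 14r = 2058, so 4374 ≥ 2058.
Inductive step: assume the claim holds for r = k, so 2·3^k ≥ 44k^2 - 14k.
Then 2·3^(k + 1) = 3·(2·3^k) ≥ 3·(44k^2 - 14k).
Also, for k ≥ 7 we have 3·(44k^2 - 14k) ≥ 44(k+1)^2 - 14(k+1), since 3·(44k^2 - 14k) − (44(k+1)^2 - 14(k+1)) = 88k^2 - 116k - 30, which is nonnegative for all k ≥ 7.
Combining, 2·3^(k + 1) ≥ 44(k+1)^2 - 14(k+1).
By the principle of mathematical induction, the result holds for all r ≥ 7.
Hence the smallest such n_0 is 7.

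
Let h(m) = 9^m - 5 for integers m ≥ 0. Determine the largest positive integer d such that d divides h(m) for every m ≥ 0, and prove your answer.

Computing the first values: h(0) = -4 and h(1) = 4; gcd(-4, 4) = 4, so d ≤ 4.
We prove 4 | 9^m - 5 for all m ≥ 0 by induction on m.
Base case (m = 0): h(0) = -4 = 4·(-1), so 4 | h(0).
For the inductive step, assume it holds for an arbitrary p ≥ 0, i.e. 4 | h(p). Then
h(p+1) = 9^(p+1) - 5 = 9·(9^p - 5) + 40 = 9·h(p) + 40. The first term is divisible by 4 by the inductive hypothesis, and 40 is divisible by 4. Hence 4 | h(p+1).
Hence, by induction on m, the claim holds for every m ≥ 0.
Therefore the largest such d is 4.

d = 4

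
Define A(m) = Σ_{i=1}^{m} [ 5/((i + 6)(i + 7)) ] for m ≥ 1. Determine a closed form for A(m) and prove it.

We claim A(m) = 5m/(7(m + 7)) for all m ≥ 1.
For the base case m = 1: A(1) = 5/56, and the closed form gives 5/56. They agree.
Suppose the result is true for m = i, so A(i) = 5i/(7(i + 7)).
Then A(i+1) = A(i) + (5/((i + 7)(i + 8))) = (5i/(7(i + 7))) + (5/((i + 7)(i + 8))).
Simplifying, A(i+1) = 5(i + 1)/(7(i + 8)) = 5(i+1)/(7((i+1) + 7)),
which is the closed form with m = i+1.
This completes the induction.

A(m) = 5m/(7(m + 7))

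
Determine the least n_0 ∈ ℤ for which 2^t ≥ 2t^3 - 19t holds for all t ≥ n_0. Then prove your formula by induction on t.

At t = 11: 2048 < 2453, so the inequality fails and n_0 ≥ 12. We prove 2^t ≥ 2t^3 - 19t for all t ≥ 12.
Base case (t = 12): 2^t = 4096 and 2t^3 - 19t = 3228, so 4096 ≥ 3228.
Suppose the result is true for t = k, so 2^k ≥ 2k^3 - 19k.
Then 2^(k + 1) = 2·(2^k) ≥ 2·(2k^3 - 19k).
Also, for k ≥ 12 we have 2·(2k^3 - 19k) ≥ 2(k+1)^3 - 19(k+1), since 2·(2k^3 - 19k) − (2(k+1)^3 - 19(k+1)) = 2k^3 - 6k^2 - 25k + 17, which is nonnegative for all k ≥ 12.
Combining, 2^(k + 1) ≥ 2(k+1)^3 - 19(k+1).
By induction, the statement is established for all t ≥ 12.
Hence the smallest such n_0 is 12.

n_0 = 12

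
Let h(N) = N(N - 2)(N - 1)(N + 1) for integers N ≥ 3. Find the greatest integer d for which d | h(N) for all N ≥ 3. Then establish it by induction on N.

Computing the first values: h(3) = 24 and h(4) = 120; gcd(24, 120) = 24, so d ≤ 24.
We prove 24 | N(N - 2)(N - 1)(N + 1) for all N ≥ 3 by induction on N.
When N = 3: h(3) = 24 = 24·(1), so 24 | h(3).
Inductive step: assume the claim holds for N = k, i.e. 24 | h(k). Then
h(k+1) − h(k) = (k-1)·k·(k+1)·(k+2) − (k-2)·(k-1)·k·(k+1) = (k-1)·k·(k+1)·[(k+2) − (k-2)] = 4·(k-1)·k·(k+1). The product of 3 consecutive integers is divisible by (3)! = 6, so h(k+1) − h(k) is divisible by 4·6 = 24. By the inductive hypothesis 24 | h(k), hence 24 | h(k+1).
By the principle of mathematical induction, the result holds for all N ≥ 3.
Therefore the largest such d is 24.

d = 24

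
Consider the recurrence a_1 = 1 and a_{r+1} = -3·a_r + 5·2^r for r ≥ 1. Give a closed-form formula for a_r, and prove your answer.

a_r = -(-3)^(r - 1) + 2^r

Computing the first terms: a_1 = 1, a_2 = 7, a_3 = -1. This suggests a_r = -(-3)^(r - 1) + 2^r.
Base case (r = 1): the formula gives 1 = 1 = a_1.
Suppose the result is true for r = j, so a_j = -(-3)^(j - 1) + 2^j.
Then a_{j+1} = -3·a_j + 5·2^j = -3·(-(-3)^(j - 1) + 2^j) + 5·2^j = -(-3)^j + 2^(j + 1) = -(-3)^((j+1) - 1) + 2^(j+1),
which is the claimed formula at r = j+1.
By the principle of mathematical induction, the result holds for all r ≥ 1.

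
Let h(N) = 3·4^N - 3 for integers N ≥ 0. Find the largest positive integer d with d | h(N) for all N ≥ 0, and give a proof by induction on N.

Computing the first values: h(0) = 0 and h(1) = 9; gcd(0, 9) = 9, so d ≤ 9.
We prove 9 | 3·4^N - 3 for all N ≥ 0 by induction on N.
Base case (N = 0): h(0) = 0 = 9·(0), so 9 | h(0).
For the inductive step, assume it holds for an arbitrary i ≥ 0, i.e. 9 | h(i). Then
h(i+1) = 3·4^(i+1) - 3 = 4·(3·4^i - 3) + 9 = 4·h(i) + 9. The first term is divisible by 9 by the inductive hypothesis, and 9 is divisible by 9. Hence 9 | h(i+1).
By induction, the statement is established for all N ≥ 0.
Therefore the largest such d is 9.

d = 9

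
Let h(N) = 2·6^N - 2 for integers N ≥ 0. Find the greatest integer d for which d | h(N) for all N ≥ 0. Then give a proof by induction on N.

d = 10

Computing the first values: h(0) = 0 and h(1) = 10; gcd(0, 10) = 10, so d ≤ 10.
We prove 10 | 2·6^N - 2 for all N ≥ 0 by induction on N.
For the base case N = 0: h(0) = 0 = 10·(0), so 10 | h(0).
Suppose the result is true for N = k, i.e. 10 | h(k). Then
h(k+1) = 2·6^(k+1) - 2 = 6·(2·6^k - 2) + 10 = 6·h(k) + 10. The first term is divisible by 10 by the inductive hypothesis, and 10 is divisible by 10. Hence 10 | h(k+1).
By the principle of mathematical induction, the result holds for all N ≥ 0.
Therefore the largest such d is 10.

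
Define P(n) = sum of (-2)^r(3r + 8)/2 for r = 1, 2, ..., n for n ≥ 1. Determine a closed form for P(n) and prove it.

P(n) = (-2)^n(n + 3) - 3

We claim P(n) = (-2)^n(n + 3) - 3 for all n ≥ 1.
Base case (n = 1): P(1) = -11, and the closed form gives -11. They agree.
Inductive step: suppose the statement holds for some r ≥ 1, so P(r) = (-2)^r(r + 3) - 3.
Then P(r+1) = P(r) + ((-2)^r(-3r - 11)) = ((-2)^r(r + 3) - 3) + ((-2)^r(-3r - 11)).
Simplifying, P(r+1) = -2(-2)^r·r - 8(-2)^r - 3 = (-2)^(r+1)((r+1) + 3) - 3,
which is the closed form with n = r+1.
By induction, the statement is established for all n ≥ 1.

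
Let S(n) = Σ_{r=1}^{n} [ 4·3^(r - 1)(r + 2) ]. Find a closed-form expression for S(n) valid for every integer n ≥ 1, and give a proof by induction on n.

S(n) = 3^n(2n + 3) - 3

We claim S(n) = 3^n(2n + 3) - 3 for all n ≥ 1.
Base case (n = 1): S(1) = 12, and the closed form gives 12. They agree.
Inductive step: assume the claim holds for n = r, so S(r) = 3^r(2r + 3) - 3.
Then S(r+1) = S(r) + (4·3^r(r + 3)) = (3^r(2r + 3) - 3) + (4·3^r(r + 3)).
Simplifying, S(r+1) = 6·3^r·r + 15·3^r - 3 = 3^(r+1)(2(r+1) + 3) - 3,
which is the closed form with n = r+1.
This completes the induction.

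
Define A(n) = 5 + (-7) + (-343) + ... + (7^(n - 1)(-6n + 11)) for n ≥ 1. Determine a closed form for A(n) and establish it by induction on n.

We claim A(n) = 7^n(-n + 2) - 2 for all n ≥ 1.
Base case (n = 1): A(1) = 5, and the closed form gives 5. They agree.
For the inductive step, assume it holds for an arbitrary r ≥ 1, so A(r) = 7^r(-r + 2) - 2.
Then A(r+1) = A(r) + (7^r(-6r + 5)) = (7^r(-r + 2) - 2) + (7^r(-6r + 5)).
Simplifying, A(r+1) = -7^(r + 1)r + 7^(r + 1) - 2 = 7^(r+1)(-(r+1) + 2) - 2,
which is the closed form with n = r+1.
This completes the induction.

A(n) = 7^n(-n + 2) - 2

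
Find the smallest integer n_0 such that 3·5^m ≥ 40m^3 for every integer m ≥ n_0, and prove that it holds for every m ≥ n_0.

n_0 = 5

At m = 4: 1875 < 2560, so the inequality fails and n_0 ≥ 5. We prove 3·5^m ≥ 40m^3 for all m ≥ 5.
Base case (m = 5): 3·5^m = 9375 and 40m^3 = 5000, so 9375 ≥ 5000.
Suppose the result is true for m = k, so 3·5^k ≥ 40k^3.
Then 3·5^(k + 1) = 5·(3·5^k) ≥ 5·(40k^3).
Also, for k ≥ 5 we have 5·(40k^3) ≥ 40(k+1)^3, since 5 ≥ (1 + 1/k)^3 for all k ≥ 5.
Combining, 3·5^(k + 1) ≥ 40(k+1)^3.
By induction, the statement is established for all m ≥ 5.
Hence the smallest such n_0 is 5.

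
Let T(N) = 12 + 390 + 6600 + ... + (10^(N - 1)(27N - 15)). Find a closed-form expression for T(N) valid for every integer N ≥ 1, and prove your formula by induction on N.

We claim T(N) = 10^N(3N - 2) + 2 for all N ≥ 1.
Base step (N = 1): T(1) = 12, and the closed form gives 12. They agree.
Inductive step: suppose the statement holds for some i ≥ 1, so T(i) = 10^i(3i - 2) + 2.
Then T(i+1) = T(i) + (10^i(27i + 12)) = (10^i(3i - 2) + 2) + (10^i(27i + 12)).
Simplifying, T(i+1) = 30·10^i·i + 10·10^i + 2 = 10^(i+1)(3(i+1) - 2) + 2,
which is the closed form with N = i+1.
By the principle of mathematical induction, the result holds for all N ≥ 1.

T(N) = 10^N(3N - 2) + 2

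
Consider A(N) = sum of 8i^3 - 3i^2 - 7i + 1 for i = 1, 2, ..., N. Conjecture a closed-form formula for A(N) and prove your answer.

We claim A(N) = N(2N^3 + 3N^2 - 3N - 3) for all N ≥ 1.
When N = 1: A(1) = -1, and the closed form gives -1. They agree.
Inductive step: suppose the statement holds for some i ≥ 1, so A(i) = i(2i^3 + 3i^2 - 3i - 3).
Then A(i+1) = A(i) + (8i^3 + 21i^2 + 11i - 1) = (i(2i^3 + 3i^2 - 3i - 3)) + (8i^3 + 21i^2 + 11i - 1).
Simplifying, A(i+1) = (i + 1)(2i^3 + 9i^2 + 9i - 1) = (i+1)(2(i+1)^3 + 3(i+1)^2 - 3(i+1) - 3),
which is the closed form with N = i+1.
Hence, by induction on N, the claim holds for every N ≥ 1.

A(N) = N(2N^3 + 3N^2 - 3N - 3)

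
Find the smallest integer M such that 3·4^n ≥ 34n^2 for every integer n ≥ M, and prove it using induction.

At n = 3: 192 < 306, so the inequality fails and M ≥ 4. We prove 3·4^n ≥ 34n^2 for all n ≥ 4.
Base step (n = 4): 3·4^n = 768 and 34n^2 = 544, so 768 ≥ 544.
Inductive step: suppose the statement holds for some m ≥ 4, so 3·4^m ≥ 34m^2.
Then 3·4^(m + 1) = 4·(3·4^m) ≥ 4·(34m^2).
Also, for m ≥ 4 we have 4·(34m^2) ≥ 34(m+1)^2, since 4 ≥ (1 + 1/m)^2 for all m ≥ 4.
Combining, 3·4^(m + 1) ≥ 34(m+1)^2.
By the principle of mathematical induction, the result holds for all n ≥ 4.
Hence the smallest such M is 4.

M = 4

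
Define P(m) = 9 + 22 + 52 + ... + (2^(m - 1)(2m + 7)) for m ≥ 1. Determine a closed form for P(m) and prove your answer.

P(m) = 2^m(2m + 5) - 5

We claim P(m) = 2^m(2m + 5) - 5 for all m ≥ 1.
Base case (m = 1): P(1) = 9, and the closed form gives 9. They agree.
Suppose the result is true for m = p, so P(p) = 2^p(2p + 5) - 5.
Then P(p+1) = P(p) + (2^p(2p + 9)) = (2^p(2p + 5) - 5) + (2^p(2p + 9)).
Simplifying, P(p+1) = 4·2^p·p + 14·2^p - 5 = 2^(p+1)(2(p+1) + 5) - 5,
which is the closed form with m = p+1.
Hence, by induction on m, the claim holds for every m ≥ 1.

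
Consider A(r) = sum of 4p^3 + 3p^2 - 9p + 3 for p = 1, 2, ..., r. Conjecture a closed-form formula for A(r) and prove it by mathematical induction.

A(r) = r(r^3 + 3r^2 - 2r - 1)

We claim A(r) = r(r^3 + 3r^2 - 2r - 1) for all r ≥ 1.
For the base case r = 1: A(1) = 1, and the closed form gives 1. They agree.
Inductive step: suppose the statement holds for some p ≥ 1, so A(p) = p(p^3 + 3p^2 - 2p - 1).
Then A(p+1) = A(p) + (4p^3 + 15p^2 + 9p + 1) = (p(p^3 + 3p^2 - 2p - 1)) + (4p^3 + 15p^2 + 9p + 1).
Simplifying, A(p+1) = (p + 1)(p^3 + 6p^2 + 7p + 1) = (p+1)((p+1)^3 + 3(p+1)^2 - 2(p+1) - 1),
which is the closed form with r = p+1.
This completes the induction.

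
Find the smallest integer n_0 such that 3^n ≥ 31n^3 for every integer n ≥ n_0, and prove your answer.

n_0 = 10

At n = 9: 19683 < 22599, so the inequality fails and n_0 ≥ 10. We prove 3^n ≥ 31n^3 for all n ≥ 10.
Base case (n = 10): 3^n = 59049 and 31n^3 = 31000, so 59049 ≥ 31000.
Suppose the result is true for n = m, so 3^m ≥ 31m^3.
Then 3^(m + 1) = 3·(3^m) ≥ 3·(31m^3).
Also, for m ≥ 10 we have 3·(31m^3) ≥ 31(m+1)^3, since 3 ≥ (1 + 1/m)^3 for all m ≥ 10.
Combining, 3^(m + 1) ≥ 31(m+1)^3.
By the principle of mathematical induction, the result holds for all n ≥ 10.
Hence the smallest such n_0 is 10.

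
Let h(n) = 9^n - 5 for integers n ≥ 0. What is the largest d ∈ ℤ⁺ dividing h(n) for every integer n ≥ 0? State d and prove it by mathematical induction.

Computing the first values: h(0) = -4 and h(1) = 4; gcd(-4, 4) = 4, so d ≤ 4.
We prove 4 | 9^n - 5 for all n ≥ 0 by induction on n.
Base step (n = 0): h(0) = -4 = 4·(-1), so 4 | h(0).
Suppose the result is true for n = j, i.e. 4 | h(j). Then
h(j+1) = 9^(j+1) - 5 = 9·(9^j - 5) + 40 = 9·h(j) + 40. The first term is divisible by 4 by the inductive hypothesis, and 40 is divisible by 4. Hence 4 | h(j+1).
Hence, by induction on n, the claim holds for every n ≥ 0.
Therefore the largest such d is 4.

d = 4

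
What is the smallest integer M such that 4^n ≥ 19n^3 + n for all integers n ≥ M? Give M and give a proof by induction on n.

M = 7

At n = 6: 4096 < 4110, so the inequality fails and M ≥ 7. We prove 4^n ≥ 19n^3 + n for all n ≥ 7.
Base case (n = 7): 4^n = 16384 and 19n^3 + n = 6524, so 16384 ≥ 6524.
Inductive step: suppose the statement holds for some r ≥ 7, so 4^r ≥ 19r^3 + r.
Then 4^(r + 1) = 4·(4^r) ≥ 4·(19r^3 + r).
Also, for r ≥ 7 we have 4·(19r^3 + r) ≥ 19(r+1)^3 + (r+1), since 4·(19r^3 + r) − (19(r+1)^3 + (r+1)) = 57r^3 - 57r^2 - 54r - 20, which is nonnegative for all r ≥ 7.
Combining, 4^(r + 1) ≥ 19(r+1)^3 + (r+1).
This completes the induction.
Hence the smallest such M is 7.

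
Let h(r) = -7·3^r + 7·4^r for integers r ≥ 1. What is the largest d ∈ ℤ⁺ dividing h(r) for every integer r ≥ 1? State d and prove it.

d = 7

Computing the first values: h(1) = 7 and h(2) = 49; gcd(7, 49) = 7, so d ≤ 7.
We prove 7 | -7·3^r + 7·4^r for all r ≥ 1 by induction on r.
For the base case r = 1: h(1) = 7 = 7·(1), so 7 | h(1).
Suppose the result is true for r = m, i.e. 7 | h(m). Then
h(m+1) − 4·h(m) = (-7·3^(m+1) + 7·4^(m+1)) − 4·(-7·3^m + 7·4^m) = (-7)·3^m·(3 − 4) = (7)·3^m. Since 7 | h(m) by the inductive hypothesis, 7 | 4·h(m); and 7 | 7 since 7 = 7·1. Therefore 7 | h(m+1).
Hence, by induction on r, the claim holds for every r ≥ 1.
Therefore the largest such d is 7.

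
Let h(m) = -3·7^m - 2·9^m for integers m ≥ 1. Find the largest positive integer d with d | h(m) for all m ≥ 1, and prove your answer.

Computing the first values: h(1) = -39 and h(2) = -309; gcd(-39, -309) = 3, so d ≤ 3.
We prove 3 | -3·7^m - 2·9^m for all m ≥ 1 by induction on m.
For the base case m = 1: h(1) = -39 = 3·(-13), so 3 | h(1).
Inductive step: suppose the statement holds for some j ≥ 1, i.e. 3 | h(j). Then
h(j+1) − 9·h(j) = (-3·7^(j+1) - 2·9^(j+1)) − 9·(-3·7^j - 2·9^j) = (-3)·7^j·(7 − 9) = (6)·7^j. Since 3 | h(j) by the inductive hypothesis, 3 | 9·h(j); and 3 | 6 since 6 = 3·2. Therefore 3 | h(j+1).
By induction, the statement is established for all m ≥ 1.
Therefore the largest such d is 3.

d = 3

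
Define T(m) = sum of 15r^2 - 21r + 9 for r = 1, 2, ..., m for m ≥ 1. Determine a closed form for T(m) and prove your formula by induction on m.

We claim T(m) = m(5m^2 - 3m + 1) for all m ≥ 1.
When m = 1: T(1) = 3, and the closed form gives 3. They agree.
For the inductive step, assume it holds for an arbitrary r ≥ 1, so T(r) = r(5r^2 - 3r + 1).
Then T(r+1) = T(r) + (15r^2 + 9r + 3) = (r(5r^2 - 3r + 1)) + (15r^2 + 9r + 3).
Simplifying, T(r+1) = (r + 1)(5r^2 + 7r + 3) = (r+1)(5(r+1)^2 - 3(r+1) + 1),
which is the closed form with m = r+1.
By induction, the statement is established for all m ≥ 1.

T(m) = m(5m^2 - 3m + 1)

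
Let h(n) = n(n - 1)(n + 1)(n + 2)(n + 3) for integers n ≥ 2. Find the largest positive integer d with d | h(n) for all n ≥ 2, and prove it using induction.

Computing the first values: h(2) = 120 and h(3) = 720; gcd(120, 720) = 120, so d ≤ 120.
We prove 120 | n(n - 1)(n + 1)(n + 2)(n + 3) for all n ≥ 2 by induction on n.
Base case (n = 2): h(2) = 120 = 120·(1), so 120 | h(2).
For the inductive step, assume it holds for an arbitrary r ≥ 2, i.e. 120 | h(r). Then
h(r+1) − h(r) = r·(r+1)·(r+2)·(r+3)·(r+4) − (r-1)·r·(r+1)·(r+2)·(r+3) = r·(r+1)·(r+2)·(r+3)·[(r+4) − (r-1)] = 5·r·(r+1)·(r+2)·(r+3). The product of 4 consecutive integers is divisible by (4)! = 24, so h(r+1) − h(r) is divisible by 5·24 = 120. By the inductive hypothesis 120 | h(r), hence 120 | h(r+1).
Hence, by induction on n, the claim holds for every n ≥ 2.
Therefore the largest such d is 120.

d = 120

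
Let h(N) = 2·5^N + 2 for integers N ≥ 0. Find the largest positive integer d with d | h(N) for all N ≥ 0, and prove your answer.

d = 4

Computing the first values: h(0) = 4 and h(1) = 12; gcd(4, 12) = 4, so d ≤ 4.
We prove 4 | 2·5^N + 2 for all N ≥ 0 by induction on N.
When N = 0: h(0) = 4 = 4·(1), so 4 | h(0).
For the inductive step, assume it holds for an arbitrary j ≥ 0, i.e. 4 | h(j). Then
h(j+1) = 2·5^(j+1) + 2 = 5·(2·5^j + 2) - 8 = 5·h(j) - 8. The first term is divisible by 4 by the inductive hypothesis, and -8 is divisible by 4. Hence 4 | h(j+1).
By induction, the statement is established for all N ≥ 0.
Therefore the largest such d is 4.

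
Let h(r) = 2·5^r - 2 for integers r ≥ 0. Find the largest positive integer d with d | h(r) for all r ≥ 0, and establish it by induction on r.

d = 8

Computing the first values: h(0) = 0 and h(1) = 8; gcd(0, 8) = 8, so d ≤ 8.
We prove 8 | 2·5^r - 2 for all r ≥ 0 by induction on r.
When r = 0: h(0) = 0 = 8·(0), so 8 | h(0).
Suppose the result is true for r = i, i.e. 8 | h(i). Then
h(i+1) = 2·5^(i+1) - 2 = 5·(2·5^i - 2) + 8 = 5·h(i) + 8. The first term is divisible by 8 by the inductive hypothesis, and 8 is divisible by 8. Hence 8 | h(i+1).
This completes the induction.
Therefore the largest such d is 8.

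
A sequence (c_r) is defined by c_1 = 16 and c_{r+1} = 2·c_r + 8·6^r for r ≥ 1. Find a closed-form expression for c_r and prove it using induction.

Computing the first terms: c_1 = 16, c_2 = 80, c_3 = 448. This suggests c_r = 2^(r + 1) + 2·6^r.
Base step (r = 1): the formula gives 16 = 16 = c_1.
Inductive step: assume the claim holds for r = k, so c_k = 2^(k + 1) + 2·6^k.
Then c_{k+1} = 2·c_k + 8·6^k = 2·(2^(k + 1) + 2·6^k) + 8·6^k = 2^(k + 2) + 2·6^(k + 1) = 2^((k+1) + 1) + 2·6^(k+1),
which is the claimed formula at r = k+1.
By induction, the statement is established for all r ≥ 1.

c_r = 2^(r + 1) + 2·6^r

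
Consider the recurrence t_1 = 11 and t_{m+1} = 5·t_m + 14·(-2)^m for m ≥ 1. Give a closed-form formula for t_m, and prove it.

t_m = (-2)^(m + 1) + 7·5^(m - 1)

Computing the first terms: t_1 = 11, t_2 = 27, t_3 = 191. This suggests t_m = (-2)^(m + 1) + 7·5^(m - 1).
For the base case m = 1: the formula gives 11 = 11 = t_1.
For the inductive step, assume it holds for an arbitrary r ≥ 1, so t_r = (-2)^(r + 1) + 7·5^(r - 1).
Then t_{r+1} = 5·t_r + 14·(-2)^r = 5·((-2)^(r + 1) + 7·5^(r - 1)) + 14·(-2)^r = (-2)^(r + 2) + 7·5^r = (-2)^((r+1) + 1) + 7·5^((r+1) - 1),
which is the claimed formula at m = r+1.
By induction, the statement is established for all m ≥ 1.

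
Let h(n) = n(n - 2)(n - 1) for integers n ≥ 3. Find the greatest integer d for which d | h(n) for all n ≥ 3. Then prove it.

Computing the first values: h(3) = 6 and h(4) = 24; gcd(6, 24) = 6, so d ≤ 6.
We prove 6 | n(n - 2)(n - 1) for all n ≥ 3 by induction on n.
Base step (n = 3): h(3) = 6 = 6·(1), so 6 | h(3).
Suppose the result is true for n = k, i.e. 6 | h(k). Then
h(k+1) − h(k) = (k-1)·k·(k+1) − (k-2)·(k-1)·k = (k-1)·k·[(k+1) − (k-2)] = 3·(k-1)·k. The product of 2 consecutive integers is divisible by (2)! = 2, so h(k+1) − h(k) is divisible by 3·2 = 6. By the inductive hypothesis 6 | h(k), hence 6 | h(k+1).
This completes the induction.
Therefore the largest such d is 6.

d = 6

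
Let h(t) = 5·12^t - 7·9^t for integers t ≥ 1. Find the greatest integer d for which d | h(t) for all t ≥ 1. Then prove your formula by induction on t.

d = 3

Computing the first values: h(1) = -3 and h(2) = 153; gcd(-3, 153) = 3, so d ≤ 3.
We prove 3 | 5·12^t - 7·9^t for all t ≥ 1 by induction on t.
Base step (t = 1): h(1) = -3 = 3·(-1), so 3 | h(1).
Inductive step: suppose the statement holds for some j ≥ 1, i.e. 3 | h(j). Then
h(j+1) − 12·h(j) = (5·12^(j+1) - 7·9^(j+1)) − 12·(5·12^j - 7·9^j) = (-7)·9^j·(9 − 12) = (21)·9^j. Since 3 | h(j) by the inductive hypothesis, 3 | 12·h(j); and 3 | 21 since 21 = 3·7. Therefore 3 | h(j+1).
By the principle of mathematical induction, the result holds for all t ≥ 1.
Therefore the largest such d is 3.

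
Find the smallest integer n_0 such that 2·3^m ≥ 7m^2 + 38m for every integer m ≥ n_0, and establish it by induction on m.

n_0 = 5

At m = 4: 162 < 264, so the inequality fails and n_0 ≥ 5. We prove 2·3^m ≥ 7m^2 + 38m for all m ≥ 5.
Base case (m = 5): 2·3^m = 486 and 7m^2 + 38m = 365, so 486 ≥ 365.
Inductive step: assume the claim holds for m = r, so 2·3^r ≥ 7r^2 + 38r.
Then 2·3^(r + 1) = 3·(2·3^r) ≥ 3·(7r^2 + 38r).
Also, for r ≥ 5 we have 3·(7r^2 + 38r) ≥ 7(r+1)^2 + 38(r+1), since 3·(7r^2 + 38r) − (7(r+1)^2 + 38(r+1)) = 14r^2 + 62r - 45, which is nonnegative for all r ≥ 5.
Combining, 2·3^(r + 1) ≥ 7(r+1)^2 + 38(r+1).
By the principle of mathematical induction, the result holds for all m ≥ 5.
Hence the smallest such n_0 is 5.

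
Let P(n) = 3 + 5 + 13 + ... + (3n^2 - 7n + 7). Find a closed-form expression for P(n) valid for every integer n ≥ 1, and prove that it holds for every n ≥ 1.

We claim P(n) = n(n^2 - 2n + 4) for all n ≥ 1.
Base step (n = 1): P(1) = 3, and the closed form gives 3. They agree.
Suppose the result is true for n = k, so P(k) = k(k^2 - 2k + 4).
Then P(k+1) = P(k) + (3k^2 - k + 3) = (k(k^2 - 2k + 4)) + (3k^2 - k + 3).
Simplifying, P(k+1) = (k + 1)(k^2 + 3) = (k+1)((k+1)^2 - 2(k+1) + 4),
which is the closed form with n = k+1.
Hence, by induction on n, the claim holds for every n ≥ 1.

P(n) = n(n^2 - 2n + 4)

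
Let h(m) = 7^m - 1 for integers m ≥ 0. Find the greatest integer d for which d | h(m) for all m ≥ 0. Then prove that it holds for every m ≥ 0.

Computing the first values: h(0) = 0 and h(1) = 6; gcd(0, 6) = 6, so d ≤ 6.
We prove 6 | 7^m - 1 for all m ≥ 0 by induction on m.
For the base case m = 0: h(0) = 0 = 6·(0), so 6 | h(0).
Suppose the result is true for m = k, i.e. 6 | h(k). Then
h(k+1) = 7^(k+1) - 1 = 7·(7^k - 1) + 6 = 7·h(k) + 6. The first term is divisible by 6 by the inductive hypothesis, and 6 is divisible by 6. Hence 6 | h(k+1).
This completes the induction.
Therefore the largest such d is 6.

d = 6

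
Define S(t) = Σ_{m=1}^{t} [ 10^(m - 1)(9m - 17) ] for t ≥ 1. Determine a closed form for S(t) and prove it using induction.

We claim S(t) = 10^t(t - 2) + 2 for all t ≥ 1.
Base step (t = 1): S(1) = -8, and the closed form gives -8. They agree.
For the inductive step, assume it holds for an arbitrary m ≥ 1, so S(m) = 10^m(m - 2) + 2.
Then S(m+1) = S(m) + (10^m(9m - 8)) = (10^m(m - 2) + 2) + (10^m(9m - 8)).
Simplifying, S(m+1) = 10·10^m·m - 10·10^m + 2 = 10^(m+1)((m+1) - 2) + 2,
which is the closed form with t = m+1.
Hence, by induction on t, the claim holds for every t ≥ 1.

S(t) = 10^t(t - 2) + 2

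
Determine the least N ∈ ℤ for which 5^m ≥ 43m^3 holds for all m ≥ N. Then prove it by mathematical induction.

At m = 5: 3125 < 5375, so the inequality fails and N ≥ 6. We prove 5^m ≥ 43m^3 for all m ≥ 6.
When m = 6: 5^m = 15625 and 43m^3 = 9288, so 15625 ≥ 9288.
Inductive step: suppose the statement holds for some p ≥ 6, so 5^p ≥ 43p^3.
Then 5^(p + 1) = 5·(5^p) ≥ 5·(43p^3).
Also, for p ≥ 6 we have 5·(43p^3) ≥ 43(p+1)^3, since 5 ≥ (1 + 1/p)^3 for all p ≥ 6.
Combining, 5^(p + 1) ≥ 43(p+1)^3.
Hence, by induction on m, the claim holds for every m ≥ 6.
Hence the smallest such N is 6.

N = 6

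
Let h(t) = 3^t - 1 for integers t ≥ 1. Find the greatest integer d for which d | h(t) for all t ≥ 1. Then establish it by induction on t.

Computing the first values: h(1) = 2 and h(2) = 8; gcd(2, 8) = 2, so d ≤ 2.
We prove 2 | 3^t - 1 for all t ≥ 1 by induction on t.
For the base case t = 1: h(1) = 2 = 2·(1), so 2 | h(1).
Inductive step: suppose the statement holds for some r ≥ 1, i.e. 2 | h(r). Then
3^{r+1} − 1^{r+1} = 3·3^r − 1·1^r = 3·(3^r − 1^r) + (2)·1^r. The first term is divisible by 2 by the inductive hypothesis, and the second term (2)·1^r is divisible by 2 since 2 | 2. Hence 2 | h(r+1).
By the principle of mathematical induction, the result holds for all t ≥ 1.
Therefore the largest such d is 2.

d = 2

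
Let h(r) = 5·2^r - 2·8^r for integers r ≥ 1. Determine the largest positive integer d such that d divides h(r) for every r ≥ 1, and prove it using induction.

d = 6

Computing the first values: h(1) = -6 and h(2) = -108; gcd(-6, -108) = 6, so d ≤ 6.
We prove 6 | 5·2^r - 2·8^r for all r ≥ 1 by induction on r.
Base case (r = 1): h(1) = -6 = 6·(-1), so 6 | h(1).
Inductive step: suppose the statement holds for some p ≥ 1, i.e. 6 | h(p). Then
h(p+1) − 8·h(p) = (5·2^(p+1) - 2·8^(p+1)) − 8·(5·2^p - 2·8^p) = (5)·2^p·(2 − 8) = (-30)·2^p. Since 6 | h(p) by the inductive hypothesis, 6 | 8·h(p); and 6 | -30 since -30 = 6·-5. Therefore 6 | h(p+1).
Hence, by induction on r, the claim holds for every r ≥ 1.
Therefore the largest such d is 6.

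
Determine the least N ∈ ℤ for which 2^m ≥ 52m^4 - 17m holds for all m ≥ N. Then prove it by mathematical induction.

N = 25

At m = 24: 16777216 < 17251944, so the inequality fails and N ≥ 25. We prove 2^m ≥ 52m^4 - 17m for all m ≥ 25.
For the base case m = 25: 2^m = 33554432 and 52m^4 - 17m = 20312075, so 33554432 ≥ 20312075.
Inductive step: assume the claim holds for m = j, so 2^j ≥ 52j^4 - 17j.
Then 2^(j + 1) = 2·(2^j) ≥ 2·(52j^4 - 17j).
Also, for j ≥ 25 we have 2·(52j^4 - 17j) ≥ 52(j+1)^4 - 17(j+1), since 2·(52j^4 - 17j) − (52(j+1)^4 - 17(j+1)) = 52j^4 - 208j^3 - 312j^2 - 225j - 35, which is nonnegative for all j ≥ 25.
Combining, 2^(j + 1) ≥ 52(j+1)^4 - 17(j+1).
By induction, the statement is established for all m ≥ 25.
Hence the smallest such N is 25.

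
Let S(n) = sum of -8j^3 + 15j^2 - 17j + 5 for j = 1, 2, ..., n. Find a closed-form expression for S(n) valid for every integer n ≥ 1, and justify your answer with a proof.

We claim S(n) = -n(2n^3 - n^2 + 3n + 1) for all n ≥ 1.
Base step (n = 1): S(1) = -5, and the closed form gives -5. They agree.
Suppose the result is true for n = j, so S(j) = j(-2j^3 + j^2 - 3j - 1).
Then S(j+1) = S(j) + (-8j^3 - 9j^2 - 11j - 5) = (j(-2j^3 + j^2 - 3j - 1)) + (-8j^3 - 9j^2 - 11j - 5).
Simplifying, S(j+1) = -(j + 1)(2j^3 + 5j^2 + 7j + 5) = -(j+1)(2(j+1)^3 - (j+1)^2 + 3(j+1) + 1),
which is the closed form with n = j+1.
By induction, the statement is established for all n ≥ 1.

S(n) = -n(2n^3 - n^2 + 3n + 1)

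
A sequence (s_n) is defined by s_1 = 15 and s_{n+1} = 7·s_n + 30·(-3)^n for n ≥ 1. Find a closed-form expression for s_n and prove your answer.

Computing the first terms: s_1 = 15, s_2 = 15, s_3 = 375. This suggests s_n = (-3)^(n + 1) + 6·7^(n - 1).
For the base case n = 1: the formula gives 15 = 15 = s_1.
Inductive step: assume the claim holds for n = k, so s_k = (-3)^(k + 1) + 6·7^(k - 1).
Then s_{k+1} = 7·s_k + 30·(-3)^k = 7·((-3)^(k + 1) + 6·7^(k - 1)) + 30·(-3)^k = (-3)^(k + 2) + 6·7^k = (-3)^((k+1) + 1) + 6·7^((k+1) - 1),
which is the claimed formula at n = k+1.
By induction, the statement is established for all n ≥ 1.

s_n = (-3)^(n + 1) + 6·7^(n - 1)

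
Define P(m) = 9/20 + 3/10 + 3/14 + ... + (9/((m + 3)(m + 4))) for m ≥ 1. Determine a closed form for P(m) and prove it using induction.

We claim P(m) = 9m/(4(m + 4)) for all m ≥ 1.
For the base case m = 1: P(1) = 9/20, and the closed form gives 9/20. They agree.
For the inductive step, assume it holds for an arbitrary p ≥ 1, so P(p) = 9p/(4(p + 4)).
Then P(p+1) = P(p) + (9/((p + 4)(p + 5))) = (9p/(4(p + 4))) + (9/((p + 4)(p + 5))).
Simplifying, P(p+1) = 9(p + 1)/(4(p + 5)) = 9(p+1)/(4((p+1) + 4)),
which is the closed form with m = p+1.
This completes the induction.

P(m) = 9m/(4(m + 4))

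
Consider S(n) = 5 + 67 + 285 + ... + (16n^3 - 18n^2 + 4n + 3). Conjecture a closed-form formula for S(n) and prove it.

S(n) = n(4n^3 + 2n^2 - 3n + 2)

We claim S(n) = n(4n^3 + 2n^2 - 3n + 2) for all n ≥ 1.
Base case (n = 1): S(1) = 5, and the closed form gives 5. They agree.
Inductive step: suppose the statement holds for some r ≥ 1, so S(r) = r(4r^3 + 2r^2 - 3r + 2).
Then S(r+1) = S(r) + (16r^3 + 30r^2 + 16r + 5) = (r(4r^3 + 2r^2 - 3r + 2)) + (16r^3 + 30r^2 + 16r + 5).
Simplifying, S(r+1) = (r + 1)(4r^3 + 14r^2 + 13r + 5) = (r+1)(4(r+1)^3 + 2(r+1)^2 - 3(r+1) + 2),
which is the closed form with n = r+1.
This completes the induction.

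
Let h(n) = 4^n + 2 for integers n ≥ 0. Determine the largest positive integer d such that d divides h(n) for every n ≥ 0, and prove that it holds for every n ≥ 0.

d = 3

Computing the first values: h(0) = 3 and h(1) = 6; gcd(3, 6) = 3, so d ≤ 3.
We prove 3 | 4^n + 2 for all n ≥ 0 by induction on n.
Base case (n = 0): h(0) = 3 = 3·(1), so 3 | h(0).
Inductive step: assume the claim holds for n = m, i.e. 3 | h(m). Then
h(m+1) = 4^(m+1) + 2 = 4·(4^m + 2) - 6 = 4·h(m) - 6. The first term is divisible by 3 by the inductive hypothesis, and -6 is divisible by 3. Hence 3 | h(m+1).
This completes the induction.
Therefore the largest such d is 3.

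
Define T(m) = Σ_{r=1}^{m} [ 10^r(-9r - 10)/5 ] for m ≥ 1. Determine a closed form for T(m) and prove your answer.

We claim T(m) = -2·10^m(m + 1) + 2 for all m ≥ 1.
For the base case m = 1: T(1) = -38, and the closed form gives -38. They agree.
Inductive step: suppose the statement holds for some r ≥ 1, so T(r) = -2·10^r(r + 1) + 2.
Then T(r+1) = T(r) + (10^r(-18r - 38)) = (-2·10^r(r + 1) + 2) + (10^r(-18r - 38)).
Simplifying, T(r+1) = -20·10^r·r - 40·10^r + 2 = -2·10^(r+1)((r+1) + 1) + 2,
which is the closed form with m = r+1.
Hence, by induction on m, the claim holds for every m ≥ 1.

T(m) = -2·10^m(m + 1) + 2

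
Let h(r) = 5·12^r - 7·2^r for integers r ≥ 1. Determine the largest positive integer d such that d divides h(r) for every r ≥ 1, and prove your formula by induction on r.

Computing the first values: h(1) = 46 and h(2) = 692; gcd(46, 692) = 2, so d ≤ 2.
We prove 2 | 5·12^r - 7·2^r for all r ≥ 1 by induction on r.
When r = 1: h(1) = 46 = 2·(23), so 2 | h(1).
Inductive step: assume the claim holds for r = i, i.e. 2 | h(i). Then
h(i+1) − 12·h(i) = (5·12^(i+1) - 7·2^(i+1)) − 12·(5·12^i - 7·2^i) = (-7)·2^i·(2 − 12) = (70)·2^i. Since 2 | h(i) by the inductive hypothesis, 2 | 12·h(i); and 2 | 70 since 70 = 2·35. Therefore 2 | h(i+1).
This completes the induction.
Therefore the largest such d is 2.

d = 2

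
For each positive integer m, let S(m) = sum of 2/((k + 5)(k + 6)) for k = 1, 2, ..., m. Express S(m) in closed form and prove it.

We claim S(m) = m/(3(m + 6)) for all m ≥ 1.
For the base case m = 1: S(1) = 1/21, and the closed form gives 1/21. They agree.
Inductive step: assume the claim holds for m = k, so S(k) = k/(3(k + 6)).
Then S(k+1) = S(k) + (2/((k + 6)(k + 7))) = (k/(3(k + 6))) + (2/((k + 6)(k + 7))).
Simplifying, S(k+1) = (k + 1)/(3(k + 7)) = (k+1)/(3((k+1) + 6)),
which is the closed form with m = k+1.
By the principle of mathematical induction, the result holds for all m ≥ 1.

S(m) = m/(3(m + 6))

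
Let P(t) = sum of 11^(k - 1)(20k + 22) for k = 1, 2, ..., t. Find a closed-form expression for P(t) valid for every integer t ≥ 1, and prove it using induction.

We claim P(t) = 2·11^t(t + 1) - 2 for all t ≥ 1.
For the base case t = 1: P(1) = 42, and the closed form gives 42. They agree.
Suppose the result is true for t = k, so P(k) = 2·11^k(k + 1) - 2.
Then P(k+1) = P(k) + (11^k(20k + 42)) = (2·11^k(k + 1) - 2) + (11^k(20k + 42)).
Simplifying, P(k+1) = 22·11^k·k + 44·11^k - 2 = 2·11^(k+1)((k+1) + 1) - 2,
which is the closed form with t = k+1.
This completes the induction.

P(t) = 2·11^t(t + 1) - 2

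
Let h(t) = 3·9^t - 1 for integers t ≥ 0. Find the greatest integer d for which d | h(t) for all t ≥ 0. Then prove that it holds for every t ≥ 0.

Computing the first values: h(0) = 2 and h(1) = 26; gcd(2, 26) = 2, so d ≤ 2.
We prove 2 | 3·9^t - 1 for all t ≥ 0 by induction on t.
Base case (t = 0): h(0) = 2 = 2·(1), so 2 | h(0).
For the inductive step, assume it holds for an arbitrary j ≥ 0, i.e. 2 | h(j). Then
h(j+1) = 3·9^(j+1) - 1 = 9·(3·9^j - 1) + 8 = 9·h(j) + 8. The first term is divisible by 2 by the inductive hypothesis, and 8 is divisible by 2. Hence 2 | h(j+1).
Hence, by induction on t, the claim holds for every t ≥ 0.
Therefore the largest such d is 2.

d = 2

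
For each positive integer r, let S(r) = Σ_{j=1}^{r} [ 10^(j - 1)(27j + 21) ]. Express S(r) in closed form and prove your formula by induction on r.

We claim S(r) = 10^r(3r + 2) - 2 for all r ≥ 1.
Base step (r = 1): S(1) = 48, and the closed form gives 48. They agree.
Inductive step: assume the claim holds for r = j, so S(j) = 10^j(3j + 2) - 2.
Then S(j+1) = S(j) + (10^j(27j + 48)) = (10^j(3j + 2) - 2) + (10^j(27j + 48)).
Simplifying, S(j+1) = 30·10^j·j + 50·10^j - 2 = 10^(j+1)(3(j+1) + 2) - 2,
which is the closed form with r = j+1.
Hence, by induction on r, the claim holds for every r ≥ 1.

S(r) = 10^r(3r + 2) - 2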